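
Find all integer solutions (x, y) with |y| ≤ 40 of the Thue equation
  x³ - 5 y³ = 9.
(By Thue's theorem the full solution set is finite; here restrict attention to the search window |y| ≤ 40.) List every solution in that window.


The equation is x³ - 5y³ = 9. For fixed y, x³ = 5·y³ + 9, so a solution requires the RHS to be a perfect cube.
Strategy: iterate y from -40 to 40, compute RHS = 5·y³ + 9, and check whether it is a (positive or negative) perfect cube.
Check small values of y:
  y = 0: RHS = 9 is not a perfect cube.
  y = 1: RHS = 14 is not a perfect cube.
  y = -1: RHS = 4 is not a perfect cube.
  y = 2: RHS = 49 is not a perfect cube.
  y = -2: RHS = -31 is not a perfect cube.
  y = 3: RHS = 144 is not a perfect cube.
  y = -3: RHS = -126 is not a perfect cube.
Continuing the search up to |y| = 40 finds no solutions either.
No (x, y) in the scanned range satisfies the equation.

No integer solutions with |y| ≤ 40.


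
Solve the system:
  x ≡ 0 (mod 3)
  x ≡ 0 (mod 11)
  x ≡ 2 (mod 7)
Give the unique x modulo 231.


Moduli 3, 11, 7 are pairwise coprime; by CRT there is a unique solution modulo M = 3 · 11 · 7 = 231.
Solve pairwise, accumulating the modulus:
  Start with x ≡ 0 (mod 3).
  Combine with x ≡ 0 (mod 11): since gcd(3, 11) = 1, we get a unique residue mod 33.
    Write x = 0 + 3·t and substitute into x ≡ 0 (mod 11): 3·t ≡ 0 − 0 = 0 (mod 11).
    The inverse of 3 mod 11 is 4 (since 3·4 = 12 = 1·11 + 1), so t ≡ 4·0 = 0 ≡ 0 (mod 11).
    Then x = 0 + 3·0 = 0, valid modulo lcm(3, 11) = 33: x ≡ 0 (mod 33).
  Combine with x ≡ 2 (mod 7): since gcd(33, 7) = 1, we get a unique residue mod 231.
    Write x = 0 + 33·t and substitute into x ≡ 2 (mod 7): 33·t ≡ 2 − 0 = 2 (mod 7).
    Reduce coefficients mod 7: 5·t ≡ 2 (mod 7).
    The inverse of 5 mod 7 is 3 (since 5·3 = 15 = 2·7 + 1), so t ≡ 3·2 = 6 ≡ 6 (mod 7).
    Then x = 0 + 33·6 = 198, valid modulo lcm(33, 7) = 231: x ≡ 198 (mod 231).
Verify: 198 mod 3 = 0 ✓, 198 mod 11 = 0 ✓, 198 mod 7 = 2 ✓.

x ≡ 198 (mod 231).


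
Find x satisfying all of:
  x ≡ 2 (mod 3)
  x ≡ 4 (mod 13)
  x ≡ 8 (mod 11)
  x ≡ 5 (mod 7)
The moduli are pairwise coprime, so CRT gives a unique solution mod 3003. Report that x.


Product of moduli M = 3 · 13 · 11 · 7 = 3003.
Merge one congruence at a time:
  Start: x ≡ 2 (mod 3).
  Combine with x ≡ 4 (mod 13); new modulus lcm = 39.
    Write x = 2 + 3·t and substitute into x ≡ 4 (mod 13): 3·t ≡ 4 − 2 = 2 (mod 13).
    The inverse of 3 mod 13 is 9 (since 3·9 = 27 = 2·13 + 1), so t ≡ 9·2 = 18 ≡ 5 (mod 13).
    Then x = 2 + 3·5 = 17, valid modulo lcm(3, 13) = 39: x ≡ 17 (mod 39).
  Combine with x ≡ 8 (mod 11); new modulus lcm = 429.
    Write x = 17 + 39·t and substitute into x ≡ 8 (mod 11): 39·t ≡ 8 − 17 = -9 (mod 11).
    Reduce coefficients mod 11: 6·t ≡ 2 (mod 11).
    The inverse of 6 mod 11 is 2 (since 6·2 = 12 = 1·11 + 1), so t ≡ 2·2 = 4 ≡ 4 (mod 11).
    Then x = 17 + 39·4 = 173, valid modulo lcm(39, 11) = 429: x ≡ 173 (mod 429).
  Combine with x ≡ 5 (mod 7); new modulus lcm = 3003.
    Write x = 173 + 429·t and substitute into x ≡ 5 (mod 7): 429·t ≡ 5 − 173 = -168 (mod 7).
    Reduce coefficients mod 7: 2·t ≡ 0 (mod 7).
    The inverse of 2 mod 7 is 4 (since 2·4 = 8 = 1·7 + 1), so t ≡ 4·0 = 0 ≡ 0 (mod 7).
    Then x = 173 + 429·0 = 173, valid modulo lcm(429, 7) = 3003: x ≡ 173 (mod 3003).
Verify against each original: 173 mod 3 = 2, 173 mod 13 = 4, 173 mod 11 = 8, 173 mod 7 = 5.

x ≡ 173 (mod 3003).


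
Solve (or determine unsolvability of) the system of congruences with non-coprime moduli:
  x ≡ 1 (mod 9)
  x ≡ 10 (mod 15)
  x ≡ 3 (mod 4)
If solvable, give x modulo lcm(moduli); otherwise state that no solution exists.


Moduli 9, 15, 4 are not pairwise coprime, so CRT works modulo lcm(m_i) when all pairwise compatibility conditions hold.
Pairwise compatibility: gcd(m_i, m_j) must divide a_i - a_j for every pair.
Merge one congruence at a time:
  Start: x ≡ 1 (mod 9).
  Combine with x ≡ 10 (mod 15): gcd(9, 15) = 3; 10 - 1 = 9, which IS divisible by 3, so compatible.
    Write x = 1 + 9·t and substitute into x ≡ 10 (mod 15): 9·t ≡ 10 − 1 = 9 (mod 15).
    Divide the congruence (and modulus) by g = 3: 3·t ≡ 3 (mod 5).
    The inverse of 3 mod 5 is 2 (since 3·2 = 6 = 1·5 + 1), so t ≡ 2·3 = 6 ≡ 1 (mod 5).
    Then x = 1 + 9·1 = 10, valid modulo lcm(9, 15) = 45: x ≡ 10 (mod 45).
  Combine with x ≡ 3 (mod 4): gcd(45, 4) = 1; 3 - 10 = -7, which IS divisible by 1, so compatible.
    Write x = 10 + 45·t and substitute into x ≡ 3 (mod 4): 45·t ≡ 3 − 10 = -7 (mod 4).
    Reduce coefficients mod 4: 1·t ≡ 1 (mod 4).
    So t ≡ 1 (mod 4).
    Then x = 10 + 45·1 = 55, valid modulo lcm(45, 4) = 180: x ≡ 55 (mod 180).
Verify: 55 mod 9 = 1, 55 mod 15 = 10, 55 mod 4 = 3.

x ≡ 55 (mod 180).


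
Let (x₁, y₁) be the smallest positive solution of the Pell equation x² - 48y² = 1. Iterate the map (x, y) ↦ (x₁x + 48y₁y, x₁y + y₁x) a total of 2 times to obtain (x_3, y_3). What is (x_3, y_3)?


Step 1: Find the fundamental solution (x₁, y₁) of x² - 48y² = 1.
  Expand √48 as a continued fraction. a₀ = ⌊√48⌋ = 6; iterate m_{k+1} = d_k·a_k − m_k, d_{k+1} = (48 − m_{k+1}²)/d_k, a_{k+1} = ⌊(a₀ + m_{k+1})/d_{k+1}⌋ (starting m₀ = 0, d₀ = 1), with convergents p_k = a_k·p_{k-1} + p_{k-2}, q_k = a_k·q_{k-1} + q_{k-2} (p₋₁ = 1, q₋₁ = 0):
  k = 0: a₀ = 6; p₀/q₀ = 6/1; p₀² − 48·q₀² = 36 − 48 = -12.
  k = 1: m = 6, d = 12, a = ⌊(6 + 6)/12⌋ = 1; p/q = (1·6 + 1)/(1·1 + 0) = 7/1; p² − 48·q² = 49 − 48 = 1.
  The first convergent with p² − 48·q² = 1 gives the fundamental solution (x₁, y₁) = (7, 1).
Step 2: Apply the recurrence (x_{n+1}, y_{n+1}) = (x₁x_n + 48y₁y_n, x₁y_n + y₁x_n) repeatedly.
  From (x_1, y_1) = (7, 1): x_2 = 7·7 + 48·1·1 = 97; y_2 = 7·1 + 1·7 = 14.
  From (x_2, y_2) = (97, 14): x_3 = 7·97 + 48·1·14 = 1351; y_3 = 7·14 + 1·97 = 195.
Step 3: Verify x_3² - 48·y_3² = 1825201 - 1825200 = 1 (should be 1). ✓

(x_1, y_1) = (7, 1); (x_3, y_3) = (1351, 195).


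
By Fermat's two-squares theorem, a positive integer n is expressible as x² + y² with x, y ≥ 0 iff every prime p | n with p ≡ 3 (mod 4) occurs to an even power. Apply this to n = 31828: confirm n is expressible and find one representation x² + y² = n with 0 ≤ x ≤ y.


Step 1: Factor n = 31828 = 2^2 · 73 · 109.
Step 2: Check the mod-4 condition on each prime factor: 2 = 2 (special); 73 ≡ 1 (mod 4), exponent 1; 109 ≡ 1 (mod 4), exponent 1.
All primes ≡ 3 (mod 4) appear to even exponent (or don't appear), so by the two-squares theorem n IS expressible as a sum of two squares.
Step 3: Build a representation. Group n = k² · m with k = 2 and m = 73 · 109 = 7957 (a product of primes ≡ 1 (mod 4)); a representation of m scales to one of n via (k·x)² + (k·y)² = k²(x² + y²). Each prime p ≡ 1 (mod 4) is itself a sum of two squares; find a² by testing p − a² for a perfect square:
  73: 73 − 1² = 72, 73 − 2² = 69, 73 − 3² = 64 = 8² ⇒ 73 = 3² + 8².
  109: 109 − 1² = 108, 109 − 2² = 105, 109 − 3² = 100 = 10² ⇒ 109 = 3² + 10².
  Combine using the Brahmagupta–Fibonacci identity (a² + b²)(c² + d²) = (ac − bd)² + (ad + bc)² = (ac + bd)² + (ad − bc)²:
  73 · 109 = 7957: from (3² + 8²)(3² + 10²), take (3·3 − 8·10, 3·10 + 8·3) = (9 − 80, 30 + 24) = (-71, 54); dropping signs (only squares matter) gives (71, 54); check 71² + 54² = 5041 + 2916 = 7957 ✓.
  Scale by k = 2: (2·71, 2·54) = (142, 108).
Step 4: Order so x ≤ y and verify: 108² + 142² = 11664 + 20164 = 31828 = n. ✓

n = 31828 = 108² + 142² (one valid representation with x ≤ y).


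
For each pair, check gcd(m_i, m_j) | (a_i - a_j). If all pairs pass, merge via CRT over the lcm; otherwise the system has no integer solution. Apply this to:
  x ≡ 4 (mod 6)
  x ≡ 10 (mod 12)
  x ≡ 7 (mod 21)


Moduli 6, 12, 21 are not pairwise coprime, so CRT works modulo lcm(m_i) when all pairwise compatibility conditions hold.
Pairwise compatibility: gcd(m_i, m_j) must divide a_i - a_j for every pair.
Merge one congruence at a time:
  Start: x ≡ 4 (mod 6).
  Combine with x ≡ 10 (mod 12): gcd(6, 12) = 6; 10 - 4 = 6, which IS divisible by 6, so compatible.
    Write x = 4 + 6·t and substitute into x ≡ 10 (mod 12): 6·t ≡ 10 − 4 = 6 (mod 12).
    Divide the congruence (and modulus) by g = 6: 1·t ≡ 1 (mod 2).
    So t ≡ 1 (mod 2).
    Then x = 4 + 6·1 = 10, valid modulo lcm(6, 12) = 12: x ≡ 10 (mod 12).
  Combine with x ≡ 7 (mod 21): gcd(12, 21) = 3; 7 - 10 = -3, which IS divisible by 3, so compatible.
    Write x = 10 + 12·t and substitute into x ≡ 7 (mod 21): 12·t ≡ 7 − 10 = -3 (mod 21).
    Divide the congruence (and modulus) by g = 3: 4·t ≡ -1 (mod 7).
    Reduce coefficients mod 7: 4·t ≡ 6 (mod 7).
    The inverse of 4 mod 7 is 2 (since 4·2 = 8 = 1·7 + 1), so t ≡ 2·6 = 12 ≡ 5 (mod 7).
    Then x = 10 + 12·5 = 70, valid modulo lcm(12, 21) = 84: x ≡ 70 (mod 84).
Verify: 70 mod 6 = 4, 70 mod 12 = 10, 70 mod 21 = 7.

x ≡ 70 (mod 84).


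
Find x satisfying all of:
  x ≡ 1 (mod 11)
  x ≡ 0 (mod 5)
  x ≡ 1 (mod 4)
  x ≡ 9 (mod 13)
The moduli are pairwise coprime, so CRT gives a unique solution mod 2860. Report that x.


Product of moduli M = 11 · 5 · 4 · 13 = 2860.
Merge one congruence at a time:
  Start: x ≡ 1 (mod 11).
  Combine with x ≡ 0 (mod 5); new modulus lcm = 55.
    Write x = 1 + 11·t and substitute into x ≡ 0 (mod 5): 11·t ≡ 0 − 1 = -1 (mod 5).
    Reduce coefficients mod 5: 1·t ≡ 4 (mod 5).
    So t ≡ 4 (mod 5).
    Then x = 1 + 11·4 = 45, valid modulo lcm(11, 5) = 55: x ≡ 45 (mod 55).
  Combine with x ≡ 1 (mod 4); new modulus lcm = 220.
    Write x = 45 + 55·t and substitute into x ≡ 1 (mod 4): 55·t ≡ 1 − 45 = -44 (mod 4).
    Reduce coefficients mod 4: 3·t ≡ 0 (mod 4).
    The inverse of 3 mod 4 is 3 (since 3·3 = 9 = 2·4 + 1), so t ≡ 3·0 = 0 ≡ 0 (mod 4).
    Then x = 45 + 55·0 = 45, valid modulo lcm(55, 4) = 220: x ≡ 45 (mod 220).
  Combine with x ≡ 9 (mod 13); new modulus lcm = 2860.
    Write x = 45 + 220·t and substitute into x ≡ 9 (mod 13): 220·t ≡ 9 − 45 = -36 (mod 13).
    Reduce coefficients mod 13: 12·t ≡ 3 (mod 13).
    The inverse of 12 mod 13 is 12 (since 12·12 = 144 = 11·13 + 1), so t ≡ 12·3 = 36 ≡ 10 (mod 13).
    Then x = 45 + 220·10 = 2245, valid modulo lcm(220, 13) = 2860: x ≡ 2245 (mod 2860).
Verify against each original: 2245 mod 11 = 1, 2245 mod 5 = 0, 2245 mod 4 = 1, 2245 mod 13 = 9.

x ≡ 2245 (mod 2860).


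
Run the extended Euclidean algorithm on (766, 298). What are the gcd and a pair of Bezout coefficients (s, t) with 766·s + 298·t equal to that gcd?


Euclidean algorithm on (766, 298) — divide until remainder is 0:
  766 = 2 · 298 + 170
  298 = 1 · 170 + 128
  170 = 1 · 128 + 42
  128 = 3 · 42 + 2
  42 = 21 · 2 + 0
gcd(766, 298) = 2.
Track Bezout coefficients alongside the remainders: start with r₀ = 766 = a·1 + b·0 (s = 1, t = 0) and r₁ = 298 = a·0 + b·1 (s = 0, t = 1); each new remainder r_{k+1} = r_{k-1} − q_k·r_k inherits s_{k+1} = s_{k-1} − q_k·s_k, t_{k+1} = t_{k-1} − q_k·t_k, so r_k = a·s_k + b·t_k at every step:
  q = 2: r = 170, s = 1 − 2·0 = 1, t = 0 − 2·1 = -2  (check: 766·1 + 298·(-2) = 170)
  q = 1: r = 128, s = 0 − 1·1 = -1, t = 1 − 1·(-2) = 3  (check: 766·(-1) + 298·3 = 128)
  q = 1: r = 42, s = 1 − 1·(-1) = 2, t = -2 − 1·3 = -5  (check: 766·2 + 298·(-5) = 42)
  q = 3: r = 2, s = -1 − 3·2 = -7, t = 3 − 3·(-5) = 18  (check: 766·(-7) + 298·18 = 2)
The row with r = 2 (the gcd) gives the Bezout coefficients s = -7, t = 18.
Result: 766 · (-7) + 298 · (18) = 2.

gcd(766, 298) = 2; s = -7, t = 18 (check: 766·(-7) + 298·18 = 2).


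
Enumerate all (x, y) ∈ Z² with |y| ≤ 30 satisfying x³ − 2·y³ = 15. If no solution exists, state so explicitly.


The equation is x³ - 2y³ = 15. For fixed y, x³ = 2·y³ + 15, so a solution requires the RHS to be a perfect cube.
Strategy: iterate y from -30 to 30, compute RHS = 2·y³ + 15, and check whether it is a (positive or negative) perfect cube.
Check small values of y:
  y = 0: RHS = 15 is not a perfect cube.
  y = 1: RHS = 17 is not a perfect cube.
  y = -1: RHS = 13 is not a perfect cube.
  y = 2: RHS = 31 is not a perfect cube.
  y = -2: RHS = -1 = (-1)³ ⇒ x = -1 works.
  y = 3: RHS = 69 is not a perfect cube.
  y = -3: RHS = -39 is not a perfect cube.
Continuing the search up to |y| = 30 finds no further solutions beyond those listed.
Collected solutions: (-1, -2).

Solutions (with |y| ≤ 30): (-1, -2).


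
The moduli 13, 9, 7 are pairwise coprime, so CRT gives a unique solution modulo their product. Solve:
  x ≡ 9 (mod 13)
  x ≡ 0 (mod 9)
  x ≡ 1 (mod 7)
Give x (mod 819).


Moduli 13, 9, 7 are pairwise coprime; by CRT there is a unique solution modulo M = 13 · 9 · 7 = 819.
Solve pairwise, accumulating the modulus:
  Start with x ≡ 9 (mod 13).
  Combine with x ≡ 0 (mod 9): since gcd(13, 9) = 1, we get a unique residue mod 117.
    Write x = 9 + 13·t and substitute into x ≡ 0 (mod 9): 13·t ≡ 0 − 9 = -9 (mod 9).
    Reduce coefficients mod 9: 4·t ≡ 0 (mod 9).
    The inverse of 4 mod 9 is 7 (since 4·7 = 28 = 3·9 + 1), so t ≡ 7·0 = 0 ≡ 0 (mod 9).
    Then x = 9 + 13·0 = 9, valid modulo lcm(13, 9) = 117: x ≡ 9 (mod 117).
  Combine with x ≡ 1 (mod 7): since gcd(117, 7) = 1, we get a unique residue mod 819.
    Write x = 9 + 117·t and substitute into x ≡ 1 (mod 7): 117·t ≡ 1 − 9 = -8 (mod 7).
    Reduce coefficients mod 7: 5·t ≡ 6 (mod 7).
    The inverse of 5 mod 7 is 3 (since 5·3 = 15 = 2·7 + 1), so t ≡ 3·6 = 18 ≡ 4 (mod 7).
    Then x = 9 + 117·4 = 477, valid modulo lcm(117, 7) = 819: x ≡ 477 (mod 819).
Verify: 477 mod 13 = 9 ✓, 477 mod 9 = 0 ✓, 477 mod 7 = 1 ✓.

x ≡ 477 (mod 819).


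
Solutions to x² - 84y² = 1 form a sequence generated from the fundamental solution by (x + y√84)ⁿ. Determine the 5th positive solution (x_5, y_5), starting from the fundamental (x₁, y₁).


Step 1: Find the fundamental solution (x₁, y₁) of x² - 84y² = 1.
  Expand √84 as a continued fraction. a₀ = ⌊√84⌋ = 9; iterate m_{k+1} = d_k·a_k − m_k, d_{k+1} = (84 − m_{k+1}²)/d_k, a_{k+1} = ⌊(a₀ + m_{k+1})/d_{k+1}⌋ (starting m₀ = 0, d₀ = 1), with convergents p_k = a_k·p_{k-1} + p_{k-2}, q_k = a_k·q_{k-1} + q_{k-2} (p₋₁ = 1, q₋₁ = 0):
  k = 0: a₀ = 9; p₀/q₀ = 9/1; p₀² − 84·q₀² = 81 − 84 = -3.
  k = 1: m = 9, d = 3, a = ⌊(9 + 9)/3⌋ = 6; p/q = (6·9 + 1)/(6·1 + 0) = 55/6; p² − 84·q² = 3025 − 3024 = 1.
  The first convergent with p² − 84·q² = 1 gives the fundamental solution (x₁, y₁) = (55, 6).
Step 2: Apply the recurrence (x_{n+1}, y_{n+1}) = (x₁x_n + 84y₁y_n, x₁y_n + y₁x_n) repeatedly.
  From (x_1, y_1) = (55, 6): x_2 = 55·55 + 84·6·6 = 6049; y_2 = 55·6 + 6·55 = 660.
  From (x_2, y_2) = (6049, 660): x_3 = 55·6049 + 84·6·660 = 665335; y_3 = 55·660 + 6·6049 = 72594.
  From (x_3, y_3) = (665335, 72594): x_4 = 55·665335 + 84·6·72594 = 73180801; y_4 = 55·72594 + 6·665335 = 7984680.
  From (x_4, y_4) = (73180801, 7984680): x_5 = 55·73180801 + 84·6·7984680 = 8049222775; y_5 = 55·7984680 + 6·73180801 = 878242206.
Step 3: Verify x_5² - 84·y_5² = 64789987281578700625 - 64789987281578700624 = 1 (should be 1). ✓

(x_1, y_1) = (55, 6); (x_5, y_5) = (8049222775, 878242206).


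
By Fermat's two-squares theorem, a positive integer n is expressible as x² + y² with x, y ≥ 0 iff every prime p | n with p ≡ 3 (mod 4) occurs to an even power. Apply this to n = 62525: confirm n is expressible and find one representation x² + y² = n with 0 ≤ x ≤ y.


Step 1: Factor n = 62525 = 5^2 · 41 · 61.
Step 2: Check the mod-4 condition on each prime factor: 5 ≡ 1 (mod 4), exponent 2; 41 ≡ 1 (mod 4), exponent 1; 61 ≡ 1 (mod 4), exponent 1.
All primes ≡ 3 (mod 4) appear to even exponent (or don't appear), so by the two-squares theorem n IS expressible as a sum of two squares.
Step 3: Build a representation. Group n = k² · m with k = 5 and m = 41 · 61 = 2501 (a product of primes ≡ 1 (mod 4)); a representation of m scales to one of n via (k·x)² + (k·y)² = k²(x² + y²). Each prime p ≡ 1 (mod 4) is itself a sum of two squares; find a² by testing p − a² for a perfect square:
  41: 41 − 1² = 40, 41 − 2² = 37, 41 − 3² = 32, 41 − 4² = 25 = 5² ⇒ 41 = 4² + 5².
  61: 61 − 1² = 60, 61 − 2² = 57, 61 − 3² = 52, 61 − 4² = 45, 61 − 5² = 36 = 6² ⇒ 61 = 5² + 6².
  Combine using the Brahmagupta–Fibonacci identity (a² + b²)(c² + d²) = (ac − bd)² + (ad + bc)² = (ac + bd)² + (ad − bc)²:
  41 · 61 = 2501: from (4² + 5²)(5² + 6²), take (4·5 − 5·6, 4·6 + 5·5) = (20 − 30, 24 + 25) = (-10, 49); dropping signs (only squares matter) gives (10, 49); check 10² + 49² = 100 + 2401 = 2501 ✓.
  Scale by k = 5: (5·10, 5·49) = (50, 245).
Step 4: Order so x ≤ y and verify: 50² + 245² = 2500 + 60025 = 62525 = n. ✓

n = 62525 = 50² + 245² (one valid representation with x ≤ y).


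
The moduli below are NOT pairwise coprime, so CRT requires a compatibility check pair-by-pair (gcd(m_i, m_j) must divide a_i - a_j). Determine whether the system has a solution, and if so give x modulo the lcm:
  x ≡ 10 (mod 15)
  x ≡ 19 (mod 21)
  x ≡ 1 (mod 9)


Moduli 15, 21, 9 are not pairwise coprime, so CRT works modulo lcm(m_i) when all pairwise compatibility conditions hold.
Pairwise compatibility: gcd(m_i, m_j) must divide a_i - a_j for every pair.
Merge one congruence at a time:
  Start: x ≡ 10 (mod 15).
  Combine with x ≡ 19 (mod 21): gcd(15, 21) = 3; 19 - 10 = 9, which IS divisible by 3, so compatible.
    Write x = 10 + 15·t and substitute into x ≡ 19 (mod 21): 15·t ≡ 19 − 10 = 9 (mod 21).
    Divide the congruence (and modulus) by g = 3: 5·t ≡ 3 (mod 7).
    The inverse of 5 mod 7 is 3 (since 5·3 = 15 = 2·7 + 1), so t ≡ 3·3 = 9 ≡ 2 (mod 7).
    Then x = 10 + 15·2 = 40, valid modulo lcm(15, 21) = 105: x ≡ 40 (mod 105).
  Combine with x ≡ 1 (mod 9): gcd(105, 9) = 3; 1 - 40 = -39, which IS divisible by 3, so compatible.
    Write x = 40 + 105·t and substitute into x ≡ 1 (mod 9): 105·t ≡ 1 − 40 = -39 (mod 9).
    Divide the congruence (and modulus) by g = 3: 35·t ≡ -13 (mod 3).
    Reduce coefficients mod 3: 2·t ≡ 2 (mod 3).
    The inverse of 2 mod 3 is 2 (since 2·2 = 4 = 1·3 + 1), so t ≡ 2·2 = 4 ≡ 1 (mod 3).
    Then x = 40 + 105·1 = 145, valid modulo lcm(105, 9) = 315: x ≡ 145 (mod 315).
Verify: 145 mod 15 = 10, 145 mod 21 = 19, 145 mod 9 = 1.

x ≡ 145 (mod 315).


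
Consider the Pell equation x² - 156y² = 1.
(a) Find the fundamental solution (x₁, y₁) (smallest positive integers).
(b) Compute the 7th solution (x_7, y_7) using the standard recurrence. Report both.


Step 1: Find the fundamental solution (x₁, y₁) of x² - 156y² = 1.
  Expand √156 as a continued fraction. a₀ = ⌊√156⌋ = 12; iterate m_{k+1} = d_k·a_k − m_k, d_{k+1} = (156 − m_{k+1}²)/d_k, a_{k+1} = ⌊(a₀ + m_{k+1})/d_{k+1}⌋ (starting m₀ = 0, d₀ = 1), with convergents p_k = a_k·p_{k-1} + p_{k-2}, q_k = a_k·q_{k-1} + q_{k-2} (p₋₁ = 1, q₋₁ = 0):
  k = 0: a₀ = 12; p₀/q₀ = 12/1; p₀² − 156·q₀² = 144 − 156 = -12.
  k = 1: m = 12, d = 12, a = ⌊(12 + 12)/12⌋ = 2; p/q = (2·12 + 1)/(2·1 + 0) = 25/2; p² − 156·q² = 625 − 624 = 1.
  The first convergent with p² − 156·q² = 1 gives the fundamental solution (x₁, y₁) = (25, 2).
Step 2: Apply the recurrence (x_{n+1}, y_{n+1}) = (x₁x_n + 156y₁y_n, x₁y_n + y₁x_n) repeatedly.
  From (x_1, y_1) = (25, 2): x_2 = 25·25 + 156·2·2 = 1249; y_2 = 25·2 + 2·25 = 100.
  From (x_2, y_2) = (1249, 100): x_3 = 25·1249 + 156·2·100 = 62425; y_3 = 25·100 + 2·1249 = 4998.
  From (x_3, y_3) = (62425, 4998): x_4 = 25·62425 + 156·2·4998 = 3120001; y_4 = 25·4998 + 2·62425 = 249800.
  From (x_4, y_4) = (3120001, 249800): x_5 = 25·3120001 + 156·2·249800 = 155937625; y_5 = 25·249800 + 2·3120001 = 12485002.
  From (x_5, y_5) = (155937625, 12485002): x_6 = 25·155937625 + 156·2·12485002 = 7793761249; y_6 = 25·12485002 + 2·155937625 = 624000300.
  From (x_6, y_6) = (7793761249, 624000300): x_7 = 25·7793761249 + 156·2·624000300 = 389532124825; y_7 = 25·624000300 + 2·7793761249 = 31187529998.
Step 3: Verify x_7² - 156·y_7² = 151735276270679381280625 - 151735276270679381280624 = 1 (should be 1). ✓

(x_1, y_1) = (25, 2); (x_7, y_7) = (389532124825, 31187529998).


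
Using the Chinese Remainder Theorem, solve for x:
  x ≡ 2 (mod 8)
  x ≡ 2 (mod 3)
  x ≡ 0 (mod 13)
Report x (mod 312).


Moduli 8, 3, 13 are pairwise coprime; by CRT there is a unique solution modulo M = 8 · 3 · 13 = 312.
Solve pairwise, accumulating the modulus:
  Start with x ≡ 2 (mod 8).
  Combine with x ≡ 2 (mod 3): since gcd(8, 3) = 1, we get a unique residue mod 24.
    Write x = 2 + 8·t and substitute into x ≡ 2 (mod 3): 8·t ≡ 2 − 2 = 0 (mod 3).
    Reduce coefficients mod 3: 2·t ≡ 0 (mod 3).
    The inverse of 2 mod 3 is 2 (since 2·2 = 4 = 1·3 + 1), so t ≡ 2·0 = 0 ≡ 0 (mod 3).
    Then x = 2 + 8·0 = 2, valid modulo lcm(8, 3) = 24: x ≡ 2 (mod 24).
  Combine with x ≡ 0 (mod 13): since gcd(24, 13) = 1, we get a unique residue mod 312.
    Write x = 2 + 24·t and substitute into x ≡ 0 (mod 13): 24·t ≡ 0 − 2 = -2 (mod 13).
    Reduce coefficients mod 13: 11·t ≡ 11 (mod 13).
    The inverse of 11 mod 13 is 6 (since 11·6 = 66 = 5·13 + 1), so t ≡ 6·11 = 66 ≡ 1 (mod 13).
    Then x = 2 + 24·1 = 26, valid modulo lcm(24, 13) = 312: x ≡ 26 (mod 312).
Verify: 26 mod 8 = 2 ✓, 26 mod 3 = 2 ✓, 26 mod 13 = 0 ✓.

x ≡ 26 (mod 312).


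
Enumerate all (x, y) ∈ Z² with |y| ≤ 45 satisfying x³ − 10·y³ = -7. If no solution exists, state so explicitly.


The equation is x³ - 10y³ = -7. For fixed y, x³ = 10·y³ − 7, so a solution requires the RHS to be a perfect cube.
Strategy: iterate y from -45 to 45, compute RHS = 10·y³ − 7, and check whether it is a (positive or negative) perfect cube.
Check small values of y:
  y = 0: RHS = -7 is not a perfect cube.
  y = 1: RHS = 3 is not a perfect cube.
  y = -1: RHS = -17 is not a perfect cube.
  y = 2: RHS = 73 is not a perfect cube.
  y = -2: RHS = -87 is not a perfect cube.
  y = 3: RHS = 263 is not a perfect cube.
  y = -3: RHS = -277 is not a perfect cube.
Continuing the search up to |y| = 45 finds no solutions either.
No (x, y) in the scanned range satisfies the equation.

No integer solutions with |y| ≤ 45.


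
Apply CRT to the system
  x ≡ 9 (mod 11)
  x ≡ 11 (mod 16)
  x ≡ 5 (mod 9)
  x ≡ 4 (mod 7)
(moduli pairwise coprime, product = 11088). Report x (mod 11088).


Product of moduli M = 11 · 16 · 9 · 7 = 11088.
Merge one congruence at a time:
  Start: x ≡ 9 (mod 11).
  Combine with x ≡ 11 (mod 16); new modulus lcm = 176.
    Write x = 9 + 11·t and substitute into x ≡ 11 (mod 16): 11·t ≡ 11 − 9 = 2 (mod 16).
    The inverse of 11 mod 16 is 3 (since 11·3 = 33 = 2·16 + 1), so t ≡ 3·2 = 6 ≡ 6 (mod 16).
    Then x = 9 + 11·6 = 75, valid modulo lcm(11, 16) = 176: x ≡ 75 (mod 176).
  Combine with x ≡ 5 (mod 9); new modulus lcm = 1584.
    Write x = 75 + 176·t and substitute into x ≡ 5 (mod 9): 176·t ≡ 5 − 75 = -70 (mod 9).
    Reduce coefficients mod 9: 5·t ≡ 2 (mod 9).
    The inverse of 5 mod 9 is 2 (since 5·2 = 10 = 1·9 + 1), so t ≡ 2·2 = 4 ≡ 4 (mod 9).
    Then x = 75 + 176·4 = 779, valid modulo lcm(176, 9) = 1584: x ≡ 779 (mod 1584).
  Combine with x ≡ 4 (mod 7); new modulus lcm = 11088.
    Write x = 779 + 1584·t and substitute into x ≡ 4 (mod 7): 1584·t ≡ 4 − 779 = -775 (mod 7).
    Reduce coefficients mod 7: 2·t ≡ 2 (mod 7).
    The inverse of 2 mod 7 is 4 (since 2·4 = 8 = 1·7 + 1), so t ≡ 4·2 = 8 ≡ 1 (mod 7).
    Then x = 779 + 1584·1 = 2363, valid modulo lcm(1584, 7) = 11088: x ≡ 2363 (mod 11088).
Verify against each original: 2363 mod 11 = 9, 2363 mod 16 = 11, 2363 mod 9 = 5, 2363 mod 7 = 4.

x ≡ 2363 (mod 11088).


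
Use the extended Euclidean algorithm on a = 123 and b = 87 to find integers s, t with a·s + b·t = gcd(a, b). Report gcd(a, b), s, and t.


Euclidean algorithm on (123, 87) — divide until remainder is 0:
  123 = 1 · 87 + 36
  87 = 2 · 36 + 15
  36 = 2 · 15 + 6
  15 = 2 · 6 + 3
  6 = 2 · 3 + 0
gcd(123, 87) = 3.
Track Bezout coefficients alongside the remainders: start with r₀ = 123 = a·1 + b·0 (s = 1, t = 0) and r₁ = 87 = a·0 + b·1 (s = 0, t = 1); each new remainder r_{k+1} = r_{k-1} − q_k·r_k inherits s_{k+1} = s_{k-1} − q_k·s_k, t_{k+1} = t_{k-1} − q_k·t_k, so r_k = a·s_k + b·t_k at every step:
  q = 1: r = 36, s = 1 − 1·0 = 1, t = 0 − 1·1 = -1  (check: 123·1 + 87·(-1) = 36)
  q = 2: r = 15, s = 0 − 2·1 = -2, t = 1 − 2·(-1) = 3  (check: 123·(-2) + 87·3 = 15)
  q = 2: r = 6, s = 1 − 2·(-2) = 5, t = -1 − 2·3 = -7  (check: 123·5 + 87·(-7) = 6)
  q = 2: r = 3, s = -2 − 2·5 = -12, t = 3 − 2·(-7) = 17  (check: 123·(-12) + 87·17 = 3)
The row with r = 3 (the gcd) gives the Bezout coefficients s = -12, t = 17.
Result: 123 · (-12) + 87 · (17) = 3.

gcd(123, 87) = 3; s = -12, t = 17 (check: 123·(-12) + 87·17 = 3).


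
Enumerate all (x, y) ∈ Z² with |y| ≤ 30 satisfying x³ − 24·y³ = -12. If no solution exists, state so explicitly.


The equation is x³ - 24y³ = -12. For fixed y, x³ = 24·y³ − 12, so a solution requires the RHS to be a perfect cube.
Strategy: iterate y from -30 to 30, compute RHS = 24·y³ − 12, and check whether it is a (positive or negative) perfect cube.
Check small values of y:
  y = 0: RHS = -12 is not a perfect cube.
  y = 1: RHS = 12 is not a perfect cube.
  y = -1: RHS = -36 is not a perfect cube.
  y = 2: RHS = 180 is not a perfect cube.
  y = -2: RHS = -204 is not a perfect cube.
  y = 3: RHS = 636 is not a perfect cube.
  y = -3: RHS = -660 is not a perfect cube.
Continuing the search up to |y| = 30 finds no solutions either.
No (x, y) in the scanned range satisfies the equation.

No integer solutions with |y| ≤ 30.


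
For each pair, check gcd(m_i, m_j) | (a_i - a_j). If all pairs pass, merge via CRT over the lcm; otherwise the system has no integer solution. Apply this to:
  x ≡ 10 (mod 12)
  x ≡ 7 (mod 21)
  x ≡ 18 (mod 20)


Moduli 12, 21, 20 are not pairwise coprime, so CRT works modulo lcm(m_i) when all pairwise compatibility conditions hold.
Pairwise compatibility: gcd(m_i, m_j) must divide a_i - a_j for every pair.
Merge one congruence at a time:
  Start: x ≡ 10 (mod 12).
  Combine with x ≡ 7 (mod 21): gcd(12, 21) = 3; 7 - 10 = -3, which IS divisible by 3, so compatible.
    Write x = 10 + 12·t and substitute into x ≡ 7 (mod 21): 12·t ≡ 7 − 10 = -3 (mod 21).
    Divide the congruence (and modulus) by g = 3: 4·t ≡ -1 (mod 7).
    Reduce coefficients mod 7: 4·t ≡ 6 (mod 7).
    The inverse of 4 mod 7 is 2 (since 4·2 = 8 = 1·7 + 1), so t ≡ 2·6 = 12 ≡ 5 (mod 7).
    Then x = 10 + 12·5 = 70, valid modulo lcm(12, 21) = 84: x ≡ 70 (mod 84).
  Combine with x ≡ 18 (mod 20): gcd(84, 20) = 4; 18 - 70 = -52, which IS divisible by 4, so compatible.
    Write x = 70 + 84·t and substitute into x ≡ 18 (mod 20): 84·t ≡ 18 − 70 = -52 (mod 20).
    Divide the congruence (and modulus) by g = 4: 21·t ≡ -13 (mod 5).
    Reduce coefficients mod 5: 1·t ≡ 2 (mod 5).
    So t ≡ 2 (mod 5).
    Then x = 70 + 84·2 = 238, valid modulo lcm(84, 20) = 420: x ≡ 238 (mod 420).
Verify: 238 mod 12 = 10, 238 mod 21 = 7, 238 mod 20 = 18.

x ≡ 238 (mod 420).


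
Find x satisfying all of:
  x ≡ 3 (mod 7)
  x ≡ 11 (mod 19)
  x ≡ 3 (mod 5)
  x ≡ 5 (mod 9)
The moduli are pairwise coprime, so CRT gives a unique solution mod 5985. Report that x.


Product of moduli M = 7 · 19 · 5 · 9 = 5985.
Merge one congruence at a time:
  Start: x ≡ 3 (mod 7).
  Combine with x ≡ 11 (mod 19); new modulus lcm = 133.
    Write x = 3 + 7·t and substitute into x ≡ 11 (mod 19): 7·t ≡ 11 − 3 = 8 (mod 19).
    The inverse of 7 mod 19 is 11 (since 7·11 = 77 = 4·19 + 1), so t ≡ 11·8 = 88 ≡ 12 (mod 19).
    Then x = 3 + 7·12 = 87, valid modulo lcm(7, 19) = 133: x ≡ 87 (mod 133).
  Combine with x ≡ 3 (mod 5); new modulus lcm = 665.
    Write x = 87 + 133·t and substitute into x ≡ 3 (mod 5): 133·t ≡ 3 − 87 = -84 (mod 5).
    Reduce coefficients mod 5: 3·t ≡ 1 (mod 5).
    The inverse of 3 mod 5 is 2 (since 3·2 = 6 = 1·5 + 1), so t ≡ 2·1 = 2 ≡ 2 (mod 5).
    Then x = 87 + 133·2 = 353, valid modulo lcm(133, 5) = 665: x ≡ 353 (mod 665).
  Combine with x ≡ 5 (mod 9); new modulus lcm = 5985.
    Write x = 353 + 665·t and substitute into x ≡ 5 (mod 9): 665·t ≡ 5 − 353 = -348 (mod 9).
    Reduce coefficients mod 9: 8·t ≡ 3 (mod 9).
    The inverse of 8 mod 9 is 8 (since 8·8 = 64 = 7·9 + 1), so t ≡ 8·3 = 24 ≡ 6 (mod 9).
    Then x = 353 + 665·6 = 4343, valid modulo lcm(665, 9) = 5985: x ≡ 4343 (mod 5985).
Verify against each original: 4343 mod 7 = 3, 4343 mod 19 = 11, 4343 mod 5 = 3, 4343 mod 9 = 5.

x ≡ 4343 (mod 5985).


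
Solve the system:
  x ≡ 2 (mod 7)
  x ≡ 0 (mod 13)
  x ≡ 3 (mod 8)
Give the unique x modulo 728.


Moduli 7, 13, 8 are pairwise coprime; by CRT there is a unique solution modulo M = 7 · 13 · 8 = 728.
Solve pairwise, accumulating the modulus:
  Start with x ≡ 2 (mod 7).
  Combine with x ≡ 0 (mod 13): since gcd(7, 13) = 1, we get a unique residue mod 91.
    Write x = 2 + 7·t and substitute into x ≡ 0 (mod 13): 7·t ≡ 0 − 2 = -2 (mod 13).
    Reduce coefficients mod 13: 7·t ≡ 11 (mod 13).
    The inverse of 7 mod 13 is 2 (since 7·2 = 14 = 1·13 + 1), so t ≡ 2·11 = 22 ≡ 9 (mod 13).
    Then x = 2 + 7·9 = 65, valid modulo lcm(7, 13) = 91: x ≡ 65 (mod 91).
  Combine with x ≡ 3 (mod 8): since gcd(91, 8) = 1, we get a unique residue mod 728.
    Write x = 65 + 91·t and substitute into x ≡ 3 (mod 8): 91·t ≡ 3 − 65 = -62 (mod 8).
    Reduce coefficients mod 8: 3·t ≡ 2 (mod 8).
    The inverse of 3 mod 8 is 3 (since 3·3 = 9 = 1·8 + 1), so t ≡ 3·2 = 6 ≡ 6 (mod 8).
    Then x = 65 + 91·6 = 611, valid modulo lcm(91, 8) = 728: x ≡ 611 (mod 728).
Verify: 611 mod 7 = 2 ✓, 611 mod 13 = 0 ✓, 611 mod 8 = 3 ✓.

x ≡ 611 (mod 728).


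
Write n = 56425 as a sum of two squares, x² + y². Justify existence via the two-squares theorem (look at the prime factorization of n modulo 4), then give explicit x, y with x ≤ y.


Step 1: Factor n = 56425 = 5^2 · 37 · 61.
Step 2: Check the mod-4 condition on each prime factor: 5 ≡ 1 (mod 4), exponent 2; 37 ≡ 1 (mod 4), exponent 1; 61 ≡ 1 (mod 4), exponent 1.
All primes ≡ 3 (mod 4) appear to even exponent (or don't appear), so by the two-squares theorem n IS expressible as a sum of two squares.
Step 3: Build a representation. Group n = k² · m with k = 5 and m = 37 · 61 = 2257 (a product of primes ≡ 1 (mod 4)); a representation of m scales to one of n via (k·x)² + (k·y)² = k²(x² + y²). Each prime p ≡ 1 (mod 4) is itself a sum of two squares; find a² by testing p − a² for a perfect square:
  37: 37 − 1² = 36 = 6² ⇒ 37 = 1² + 6².
  61: 61 − 1² = 60, 61 − 2² = 57, 61 − 3² = 52, 61 − 4² = 45, 61 − 5² = 36 = 6² ⇒ 61 = 5² + 6².
  Combine using the Brahmagupta–Fibonacci identity (a² + b²)(c² + d²) = (ac − bd)² + (ad + bc)² = (ac + bd)² + (ad − bc)²:
  37 · 61 = 2257: from (1² + 6²)(5² + 6²), take (1·5 − 6·6, 1·6 + 6·5) = (5 − 36, 6 + 30) = (-31, 36); dropping signs (only squares matter) gives (31, 36); check 31² + 36² = 961 + 1296 = 2257 ✓.
  Scale by k = 5: (5·31, 5·36) = (155, 180).
Step 4: Order so x ≤ y and verify: 155² + 180² = 24025 + 32400 = 56425 = n. ✓

n = 56425 = 155² + 180² (one valid representation with x ≤ y).


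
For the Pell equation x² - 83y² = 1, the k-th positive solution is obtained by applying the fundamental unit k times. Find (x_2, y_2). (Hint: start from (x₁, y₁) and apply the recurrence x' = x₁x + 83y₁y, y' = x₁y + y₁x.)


Step 1: Find the fundamental solution (x₁, y₁) of x² - 83y² = 1.
  Expand √83 as a continued fraction. a₀ = ⌊√83⌋ = 9; iterate m_{k+1} = d_k·a_k − m_k, d_{k+1} = (83 − m_{k+1}²)/d_k, a_{k+1} = ⌊(a₀ + m_{k+1})/d_{k+1}⌋ (starting m₀ = 0, d₀ = 1), with convergents p_k = a_k·p_{k-1} + p_{k-2}, q_k = a_k·q_{k-1} + q_{k-2} (p₋₁ = 1, q₋₁ = 0):
  k = 0: a₀ = 9; p₀/q₀ = 9/1; p₀² − 83·q₀² = 81 − 83 = -2.
  k = 1: m = 9, d = 2, a = ⌊(9 + 9)/2⌋ = 9; p/q = (9·9 + 1)/(9·1 + 0) = 82/9; p² − 83·q² = 6724 − 6723 = 1.
  The first convergent with p² − 83·q² = 1 gives the fundamental solution (x₁, y₁) = (82, 9).
Step 2: Apply the recurrence (x_{n+1}, y_{n+1}) = (x₁x_n + 83y₁y_n, x₁y_n + y₁x_n) repeatedly.
  From (x_1, y_1) = (82, 9): x_2 = 82·82 + 83·9·9 = 13447; y_2 = 82·9 + 9·82 = 1476.
Step 3: Verify x_2² - 83·y_2² = 180821809 - 180821808 = 1 (should be 1). ✓

(x_1, y_1) = (82, 9); (x_2, y_2) = (13447, 1476).


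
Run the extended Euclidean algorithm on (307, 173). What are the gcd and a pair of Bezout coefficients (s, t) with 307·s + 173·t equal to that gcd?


Euclidean algorithm on (307, 173) — divide until remainder is 0:
  307 = 1 · 173 + 134
  173 = 1 · 134 + 39
  134 = 3 · 39 + 17
  39 = 2 · 17 + 5
  17 = 3 · 5 + 2
  5 = 2 · 2 + 1
  2 = 2 · 1 + 0
gcd(307, 173) = 1.
Track Bezout coefficients alongside the remainders: start with r₀ = 307 = a·1 + b·0 (s = 1, t = 0) and r₁ = 173 = a·0 + b·1 (s = 0, t = 1); each new remainder r_{k+1} = r_{k-1} − q_k·r_k inherits s_{k+1} = s_{k-1} − q_k·s_k, t_{k+1} = t_{k-1} − q_k·t_k, so r_k = a·s_k + b·t_k at every step:
  q = 1: r = 134, s = 1 − 1·0 = 1, t = 0 − 1·1 = -1  (check: 307·1 + 173·(-1) = 134)
  q = 1: r = 39, s = 0 − 1·1 = -1, t = 1 − 1·(-1) = 2  (check: 307·(-1) + 173·2 = 39)
  q = 3: r = 17, s = 1 − 3·(-1) = 4, t = -1 − 3·2 = -7  (check: 307·4 + 173·(-7) = 17)
  q = 2: r = 5, s = -1 − 2·4 = -9, t = 2 − 2·(-7) = 16  (check: 307·(-9) + 173·16 = 5)
  q = 3: r = 2, s = 4 − 3·(-9) = 31, t = -7 − 3·16 = -55  (check: 307·31 + 173·(-55) = 2)
  q = 2: r = 1, s = -9 − 2·31 = -71, t = 16 − 2·(-55) = 126  (check: 307·(-71) + 173·126 = 1)
The row with r = 1 (the gcd) gives the Bezout coefficients s = -71, t = 126.
Result: 307 · (-71) + 173 · (126) = 1.

gcd(307, 173) = 1; s = -71, t = 126 (check: 307·(-71) + 173·126 = 1).


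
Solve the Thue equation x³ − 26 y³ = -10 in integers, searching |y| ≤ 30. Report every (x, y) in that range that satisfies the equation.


The equation is x³ - 26y³ = -10. For fixed y, x³ = 26·y³ − 10, so a solution requires the RHS to be a perfect cube.
Strategy: iterate y from -30 to 30, compute RHS = 26·y³ − 10, and check whether it is a (positive or negative) perfect cube.
Check small values of y:
  y = 0: RHS = -10 is not a perfect cube.
  y = 1: RHS = 16 is not a perfect cube.
  y = -1: RHS = -36 is not a perfect cube.
  y = 2: RHS = 198 is not a perfect cube.
  y = -2: RHS = -218 is not a perfect cube.
  y = 3: RHS = 692 is not a perfect cube.
  y = -3: RHS = -712 is not a perfect cube.
Continuing the search up to |y| = 30 finds no solutions either.
No (x, y) in the scanned range satisfies the equation.

No integer solutions with |y| ≤ 30.


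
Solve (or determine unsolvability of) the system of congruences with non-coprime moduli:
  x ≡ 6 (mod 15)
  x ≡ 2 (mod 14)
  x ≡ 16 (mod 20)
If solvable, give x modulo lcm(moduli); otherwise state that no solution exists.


Moduli 15, 14, 20 are not pairwise coprime, so CRT works modulo lcm(m_i) when all pairwise compatibility conditions hold.
Pairwise compatibility: gcd(m_i, m_j) must divide a_i - a_j for every pair.
Merge one congruence at a time:
  Start: x ≡ 6 (mod 15).
  Combine with x ≡ 2 (mod 14): gcd(15, 14) = 1; 2 - 6 = -4, which IS divisible by 1, so compatible.
    Write x = 6 + 15·t and substitute into x ≡ 2 (mod 14): 15·t ≡ 2 − 6 = -4 (mod 14).
    Reduce coefficients mod 14: 1·t ≡ 10 (mod 14).
    So t ≡ 10 (mod 14).
    Then x = 6 + 15·10 = 156, valid modulo lcm(15, 14) = 210: x ≡ 156 (mod 210).
  Combine with x ≡ 16 (mod 20): gcd(210, 20) = 10; 16 - 156 = -140, which IS divisible by 10, so compatible.
    Write x = 156 + 210·t and substitute into x ≡ 16 (mod 20): 210·t ≡ 16 − 156 = -140 (mod 20).
    Divide the congruence (and modulus) by g = 10: 21·t ≡ -14 (mod 2).
    Reduce coefficients mod 2: 1·t ≡ 0 (mod 2).
    So t ≡ 0 (mod 2).
    Then x = 156 + 210·0 = 156, valid modulo lcm(210, 20) = 420: x ≡ 156 (mod 420).
Verify: 156 mod 15 = 6, 156 mod 14 = 2, 156 mod 20 = 16.

x ≡ 156 (mod 420).


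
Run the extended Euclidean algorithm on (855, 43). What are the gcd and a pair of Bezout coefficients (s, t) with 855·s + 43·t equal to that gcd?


Euclidean algorithm on (855, 43) — divide until remainder is 0:
  855 = 19 · 43 + 38
  43 = 1 · 38 + 5
  38 = 7 · 5 + 3
  5 = 1 · 3 + 2
  3 = 1 · 2 + 1
  2 = 2 · 1 + 0
gcd(855, 43) = 1.
Track Bezout coefficients alongside the remainders: start with r₀ = 855 = a·1 + b·0 (s = 1, t = 0) and r₁ = 43 = a·0 + b·1 (s = 0, t = 1); each new remainder r_{k+1} = r_{k-1} − q_k·r_k inherits s_{k+1} = s_{k-1} − q_k·s_k, t_{k+1} = t_{k-1} − q_k·t_k, so r_k = a·s_k + b·t_k at every step:
  q = 19: r = 38, s = 1 − 19·0 = 1, t = 0 − 19·1 = -19  (check: 855·1 + 43·(-19) = 38)
  q = 1: r = 5, s = 0 − 1·1 = -1, t = 1 − 1·(-19) = 20  (check: 855·(-1) + 43·20 = 5)
  q = 7: r = 3, s = 1 − 7·(-1) = 8, t = -19 − 7·20 = -159  (check: 855·8 + 43·(-159) = 3)
  q = 1: r = 2, s = -1 − 1·8 = -9, t = 20 − 1·(-159) = 179  (check: 855·(-9) + 43·179 = 2)
  q = 1: r = 1, s = 8 − 1·(-9) = 17, t = -159 − 1·179 = -338  (check: 855·17 + 43·(-338) = 1)
The row with r = 1 (the gcd) gives the Bezout coefficients s = 17, t = -338.
Result: 855 · (17) + 43 · (-338) = 1.

gcd(855, 43) = 1; s = 17, t = -338 (check: 855·17 + 43·(-338) = 1).


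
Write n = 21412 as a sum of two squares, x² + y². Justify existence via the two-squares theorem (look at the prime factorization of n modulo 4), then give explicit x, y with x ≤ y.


Step 1: Factor n = 21412 = 2^2 · 53 · 101.
Step 2: Check the mod-4 condition on each prime factor: 2 = 2 (special); 53 ≡ 1 (mod 4), exponent 1; 101 ≡ 1 (mod 4), exponent 1.
All primes ≡ 3 (mod 4) appear to even exponent (or don't appear), so by the two-squares theorem n IS expressible as a sum of two squares.
Step 3: Build a representation. Group n = k² · m with k = 2 and m = 53 · 101 = 5353 (a product of primes ≡ 1 (mod 4)); a representation of m scales to one of n via (k·x)² + (k·y)² = k²(x² + y²). Each prime p ≡ 1 (mod 4) is itself a sum of two squares; find a² by testing p − a² for a perfect square:
  53: 53 − 1² = 52, 53 − 2² = 49 = 7² ⇒ 53 = 2² + 7².
  101: 101 − 1² = 100 = 10² ⇒ 101 = 1² + 10².
  Combine using the Brahmagupta–Fibonacci identity (a² + b²)(c² + d²) = (ac − bd)² + (ad + bc)² = (ac + bd)² + (ad − bc)²:
  53 · 101 = 5353: from (2² + 7²)(1² + 10²), take (2·1 − 7·10, 2·10 + 7·1) = (2 − 70, 20 + 7) = (-68, 27); dropping signs (only squares matter) gives (68, 27); check 68² + 27² = 4624 + 729 = 5353 ✓.
  Scale by k = 2: (2·68, 2·27) = (136, 54).
Step 4: Order so x ≤ y and verify: 54² + 136² = 2916 + 18496 = 21412 = n. ✓

n = 21412 = 54² + 136² (one valid representation with x ≤ y).


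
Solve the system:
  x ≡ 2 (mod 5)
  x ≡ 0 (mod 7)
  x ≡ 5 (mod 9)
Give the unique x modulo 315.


Moduli 5, 7, 9 are pairwise coprime; by CRT there is a unique solution modulo M = 5 · 7 · 9 = 315.
Solve pairwise, accumulating the modulus:
  Start with x ≡ 2 (mod 5).
  Combine with x ≡ 0 (mod 7): since gcd(5, 7) = 1, we get a unique residue mod 35.
    Write x = 2 + 5·t and substitute into x ≡ 0 (mod 7): 5·t ≡ 0 − 2 = -2 (mod 7).
    Reduce coefficients mod 7: 5·t ≡ 5 (mod 7).
    The inverse of 5 mod 7 is 3 (since 5·3 = 15 = 2·7 + 1), so t ≡ 3·5 = 15 ≡ 1 (mod 7).
    Then x = 2 + 5·1 = 7, valid modulo lcm(5, 7) = 35: x ≡ 7 (mod 35).
  Combine with x ≡ 5 (mod 9): since gcd(35, 9) = 1, we get a unique residue mod 315.
    Write x = 7 + 35·t and substitute into x ≡ 5 (mod 9): 35·t ≡ 5 − 7 = -2 (mod 9).
    Reduce coefficients mod 9: 8·t ≡ 7 (mod 9).
    The inverse of 8 mod 9 is 8 (since 8·8 = 64 = 7·9 + 1), so t ≡ 8·7 = 56 ≡ 2 (mod 9).
    Then x = 7 + 35·2 = 77, valid modulo lcm(35, 9) = 315: x ≡ 77 (mod 315).
Verify: 77 mod 5 = 2 ✓, 77 mod 7 = 0 ✓, 77 mod 9 = 5 ✓.

x ≡ 77 (mod 315).
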